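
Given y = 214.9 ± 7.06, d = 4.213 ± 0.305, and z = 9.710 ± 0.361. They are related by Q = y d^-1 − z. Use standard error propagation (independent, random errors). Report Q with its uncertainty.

41.30 ± 4.07

Let p = y·d^-1 = 51.01. δp/p = √((1·δy/y)² + (-1·δd/d)²) = √(0.00108 + 0.00524) = 0.0795, so δp = 4.06.
Q = p − z: δQ = √(δp² + δz²) = √(16.4 + 0.130) = 4.07
Q = 41.30.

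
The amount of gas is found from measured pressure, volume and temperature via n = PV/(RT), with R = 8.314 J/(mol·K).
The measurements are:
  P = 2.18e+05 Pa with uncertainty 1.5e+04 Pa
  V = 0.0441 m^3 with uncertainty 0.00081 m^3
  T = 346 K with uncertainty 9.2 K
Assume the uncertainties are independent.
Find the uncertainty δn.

Relative error in a monomial: (δn/n)² = Σ (nᵢ · δxᵢ/xᵢ)².
  (1·δP/P)² = (1×0.0688)² = 0.00473;  (1·δV/V)² = (1×0.0184)² = 0.000337;  (-1·δT/T)² = (-1×0.0266)² = 0.000707
δn/n = √(0.00578) = 0.0760
n = 3.34 mol, so δn = 0.0760 × 3.34 = 0.254 mol.

0.254 mol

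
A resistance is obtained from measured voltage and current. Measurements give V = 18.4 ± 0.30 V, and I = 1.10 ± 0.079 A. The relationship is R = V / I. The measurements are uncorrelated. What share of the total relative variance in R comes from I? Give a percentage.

95.1%

(δR/R)² = (1·δV/V)² + (-1·δI/I)²
  V term: (1×0.0163)² = 0.000266
  I term: (-1×0.0718)² = 0.00516
Total = 0.00542. Share from I = 0.00516/0.00542 = 0.951.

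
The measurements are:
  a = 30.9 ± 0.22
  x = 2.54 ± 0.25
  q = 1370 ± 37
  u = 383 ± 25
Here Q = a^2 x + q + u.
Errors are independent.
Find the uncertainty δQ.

Let p = a^2·x = 2430. δp/p = √((2·δa/a)² + (1·δx/x)²) = √(0.000203 + 0.00969) = 0.0994, so δp = 241.
Q = p + q + u: δQ = √(δp² + δq² + δu²) = √(58200 + 1370 + 625) = 245

245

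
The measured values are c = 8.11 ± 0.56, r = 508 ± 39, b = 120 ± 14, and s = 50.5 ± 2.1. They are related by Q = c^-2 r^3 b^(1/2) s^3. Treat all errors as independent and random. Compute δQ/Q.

Products/powers → add relative errors in quadrature, weighted by exponent:
  (-2·δc/c)² = (-2×0.0691)² = 0.0191;  (3·δr/r)² = (3×0.0768)² = 0.0530;  (½·δb/b)² = (0.5×0.117)² = 0.00340;  (3·δs/s)² = (3×0.0416)² = 0.0156
δQ/Q = √(0.0911) = 0.302

0.302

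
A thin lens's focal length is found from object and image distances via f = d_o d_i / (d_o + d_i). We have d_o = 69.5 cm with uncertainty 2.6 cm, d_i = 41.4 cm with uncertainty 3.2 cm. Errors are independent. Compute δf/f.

0.0504

∂f/∂d_o = (d_i/(d_o+d_i))² = 0.139;  ∂f/∂d_i = (d_o/(d_o+d_i))² = 0.393
δf = √((∂f/∂d_o · δd_o)² + (∂f/∂d_i · δd_i)²) = √(0.131 + 1.58) = 1.31 cm
f = 25.9 cm, so δf/f = 1.31/25.9 = 0.0504.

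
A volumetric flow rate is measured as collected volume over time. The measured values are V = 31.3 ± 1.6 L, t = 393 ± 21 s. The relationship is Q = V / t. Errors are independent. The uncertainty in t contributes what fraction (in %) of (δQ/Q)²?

52.2%

(δQ/Q)² = (1·δV/V)² + (-1·δt/t)²
  V term: (1×0.0511)² = 0.00261
  t term: (-1×0.0534)² = 0.00286
Total = 0.00547. Share from t = 0.00286/0.00547 = 0.522.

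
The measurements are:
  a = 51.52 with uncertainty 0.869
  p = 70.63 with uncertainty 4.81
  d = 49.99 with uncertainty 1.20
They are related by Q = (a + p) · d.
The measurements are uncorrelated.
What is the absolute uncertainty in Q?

Let u = a + p = 122.2. δu = √(δa² + δp²) = √(0.755 + 23.1) = 4.89, so δu/u = 0.0400.
Q is then a monomial in u, d:
δQ/Q = √((δu/u)² + (1·δd/d)²) = √(0.00160 + 0.000576) = 0.0467
Q = 6106, so δQ = 0.0467 × 6106 = 285.

285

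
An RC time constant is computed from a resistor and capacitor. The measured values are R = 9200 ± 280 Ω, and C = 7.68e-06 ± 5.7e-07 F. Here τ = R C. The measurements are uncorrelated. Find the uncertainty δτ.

0.00567 s

Products/powers → add relative errors in quadrature, weighted by exponent:
  (1·δR/R)² = (1×0.0304)² = 0.000926;  (1·δC/C)² = (1×0.0742)² = 0.00551
δτ/τ = √(0.00643) = 0.0802
τ = 0.0707 s, so δτ = 0.0802 × 0.0707 = 0.00567 s.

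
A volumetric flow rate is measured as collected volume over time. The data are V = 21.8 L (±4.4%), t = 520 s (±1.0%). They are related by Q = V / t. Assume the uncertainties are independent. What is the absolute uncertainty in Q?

0.00189 L/s

Each factor contributes (exponent × relative error)² to (δQ/Q)²:
  (1·δV/V)² = (1×0.0440)² = 0.00194;  (-1·δt/t)² = (-1×0.0100)² = 0.000100
δQ/Q = √(0.00204) = 0.0451
Q = 0.0419 L/s, so δQ = 0.0451 × 0.0419 = 0.00189 L/s.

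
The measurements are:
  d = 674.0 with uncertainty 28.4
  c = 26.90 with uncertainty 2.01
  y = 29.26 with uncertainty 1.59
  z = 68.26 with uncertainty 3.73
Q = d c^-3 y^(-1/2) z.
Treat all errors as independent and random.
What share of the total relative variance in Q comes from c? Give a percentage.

90.1%

(δQ/Q)² = (1·δd/d)² + (-3·δc/c)² + (−½·δy/y)² + (1·δz/z)²
  d term: (1×0.0421)² = 0.00178
  c term: (-3×0.0747)² = 0.0502
  y term: (-0.5×0.0543)² = 0.000738
  z term: (1×0.0546)² = 0.00299
Total = 0.0557. Share from c = 0.0502/0.0557 = 0.901.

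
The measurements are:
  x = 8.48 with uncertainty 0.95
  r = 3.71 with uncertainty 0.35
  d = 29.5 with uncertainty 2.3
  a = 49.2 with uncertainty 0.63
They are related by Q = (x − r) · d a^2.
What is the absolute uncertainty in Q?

Let u = x − r = 4.77. δu = √(δx² + δr²) = √(0.902 + 0.122) = 1.01, so δu/u = 0.212.
Q is then a monomial in u, d, a:
δQ/Q = √((δu/u)² + (1·δd/d)² + (2·δa/a)²) = √(0.0450 + 0.00608 + 0.000656) = 0.228
Q = 3.41e+05, so δQ = 0.228 × 3.41e+05 = 77500.

77500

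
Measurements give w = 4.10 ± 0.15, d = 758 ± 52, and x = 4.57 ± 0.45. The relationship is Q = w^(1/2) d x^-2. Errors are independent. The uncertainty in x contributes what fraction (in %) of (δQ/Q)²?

88.5%

(δQ/Q)² = (½·δw/w)² + (1·δd/d)² + (-2·δx/x)²
  w term: (0.5×0.0366)² = 0.000335
  d term: (1×0.0686)² = 0.00471
  x term: (-2×0.0985)² = 0.0388
Total = 0.0438. Share from x = 0.0388/0.0438 = 0.885.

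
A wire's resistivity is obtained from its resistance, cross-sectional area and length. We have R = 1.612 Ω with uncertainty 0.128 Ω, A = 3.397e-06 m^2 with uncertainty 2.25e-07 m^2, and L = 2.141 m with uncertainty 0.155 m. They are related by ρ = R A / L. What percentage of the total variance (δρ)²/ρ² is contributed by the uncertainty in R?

(δρ/ρ)² = (1·δR/R)² + (1·δA/A)² + (-1·δL/L)²
  R term: (1×0.0794)² = 0.00631
  A term: (1×0.0662)² = 0.00439
  L term: (-1×0.0724)² = 0.00524
Total = 0.0159. Share from R = 0.00631/0.0159 = 0.396.

39.6%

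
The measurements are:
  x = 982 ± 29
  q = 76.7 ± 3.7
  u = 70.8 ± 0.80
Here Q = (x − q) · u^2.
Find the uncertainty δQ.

Let w = x − q = 905. δw = √(δx² + δq²) = √(841 + 13.7) = 29.2, so δw/w = 0.0323.
Q is then a monomial in w, u:
δQ/Q = √((δw/w)² + (2·δu/u)²) = √(0.00104 + 0.000511) = 0.0394
Q = 4.54e+06, so δQ = 0.0394 × 4.54e+06 = 1.79e+05.

1.79e+05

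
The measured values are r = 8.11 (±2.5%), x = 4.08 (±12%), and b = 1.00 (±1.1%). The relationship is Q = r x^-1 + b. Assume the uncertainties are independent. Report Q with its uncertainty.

Let p = r·x^-1 = 1.99. δp/p = √((1·δr/r)² + (-1·δx/x)²) = √(0.000625 + 0.0144) = 0.123, so δp = 0.244.
Q = p + b: δQ = √(δp² + δb²) = √(0.0594 + 0.000121) = 0.244
Q = 2.99.

2.99 ± 0.244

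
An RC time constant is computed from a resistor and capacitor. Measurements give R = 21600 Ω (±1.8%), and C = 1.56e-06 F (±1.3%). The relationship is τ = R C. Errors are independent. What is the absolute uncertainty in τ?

τ is a product of powers, so relative uncertainties combine in quadrature:
  (1·δR/R)² = (1×0.0180)² = 0.000324;  (1·δC/C)² = (1×0.0130)² = 0.000169
δτ/τ = √(0.000493) = 0.0222
τ = 0.0337 s, so δτ = 0.0222 × 0.0337 = 0.000748 s.

0.000748 s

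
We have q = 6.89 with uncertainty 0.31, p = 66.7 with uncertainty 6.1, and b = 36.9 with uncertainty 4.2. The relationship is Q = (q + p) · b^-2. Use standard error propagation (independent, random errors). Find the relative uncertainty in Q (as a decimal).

Let u = q + p = 73.6. δu = √(δq² + δp²) = √(0.0961 + 37.2) = 6.11, so δu/u = 0.0830.
Q is then a monomial in u, b:
δQ/Q = √((δu/u)² + (-2·δb/b)²) = √(0.00689 + 0.0518) = 0.242

0.242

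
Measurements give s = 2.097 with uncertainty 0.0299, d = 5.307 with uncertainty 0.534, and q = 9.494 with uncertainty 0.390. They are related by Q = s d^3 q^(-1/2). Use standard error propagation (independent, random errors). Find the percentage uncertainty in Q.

30.3%

Products/powers → add relative errors in quadrature, weighted by exponent:
  (1·δs/s)² = (1×0.0143)² = 0.000203;  (3·δd/d)² = (3×0.101)² = 0.0911;  (−½·δq/q)² = (-0.5×0.0411)² = 0.000422
δQ/Q = √(0.0917) = 0.303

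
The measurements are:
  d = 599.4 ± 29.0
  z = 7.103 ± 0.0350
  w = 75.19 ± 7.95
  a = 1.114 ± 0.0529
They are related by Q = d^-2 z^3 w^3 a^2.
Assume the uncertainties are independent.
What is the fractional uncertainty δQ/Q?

Relative error in a monomial: (δQ/Q)² = Σ (nᵢ · δxᵢ/xᵢ)².
  (-2·δd/d)² = (-2×0.0484)² = 0.00936;  (3·δz/z)² = (3×0.00493)² = 0.000219;  (3·δw/w)² = (3×0.106)² = 0.101;  (2·δa/a)² = (2×0.0475)² = 0.00902
δQ/Q = √(0.119) = 0.345

0.345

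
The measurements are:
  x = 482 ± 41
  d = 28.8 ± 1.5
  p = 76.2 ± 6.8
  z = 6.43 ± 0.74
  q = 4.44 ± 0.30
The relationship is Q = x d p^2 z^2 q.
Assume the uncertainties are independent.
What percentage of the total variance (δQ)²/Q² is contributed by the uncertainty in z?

53.3%

(δQ/Q)² = (1·δx/x)² + (1·δd/d)² + (2·δp/p)² + (2·δz/z)² + (1·δq/q)²
  x term: (1×0.0851)² = 0.00724
  d term: (1×0.0521)² = 0.00271
  p term: (2×0.0892)² = 0.0319
  z term: (2×0.115)² = 0.0530
  q term: (1×0.0676)² = 0.00457
Total = 0.0993. Share from z = 0.0530/0.0993 = 0.533.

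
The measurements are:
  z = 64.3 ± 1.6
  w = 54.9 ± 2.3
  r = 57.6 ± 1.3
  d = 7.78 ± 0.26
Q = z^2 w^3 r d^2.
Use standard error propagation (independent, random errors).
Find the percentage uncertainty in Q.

Since Q is a product/quotient, work with relative uncertainties:
  (2·δz/z)² = (2×0.0249)² = 0.00248;  (3·δw/w)² = (3×0.0419)² = 0.0158;  (1·δr/r)² = (1×0.0226)² = 0.000509;  (2·δd/d)² = (2×0.0334)² = 0.00447
δQ/Q = √(0.0232) = 0.152

15.2%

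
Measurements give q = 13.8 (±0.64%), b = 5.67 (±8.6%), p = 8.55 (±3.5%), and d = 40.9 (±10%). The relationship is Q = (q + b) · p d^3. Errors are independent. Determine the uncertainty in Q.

Let u = q + b = 19.5. δu = √(δq² + δb²) = √(0.00780 + 0.238) = 0.496, so δu/u = 0.0255.
Q is then a monomial in u, p, d:
δQ/Q = √((δu/u)² + (1·δp/p)² + (3·δd/d)²) = √(0.000648 + 0.00123 + 0.0900) = 0.303
Q = 1.14e+07, so δQ = 0.303 × 1.14e+07 = 3.45e+06.

3.45e+06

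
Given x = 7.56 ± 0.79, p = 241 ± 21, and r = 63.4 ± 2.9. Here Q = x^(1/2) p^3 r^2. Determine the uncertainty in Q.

4.36e+10

Q is a product of powers, so relative uncertainties combine in quadrature:
  (½·δx/x)² = (0.5×0.104)² = 0.00273;  (3·δp/p)² = (3×0.0871)² = 0.0683;  (2·δr/r)² = (2×0.0457)² = 0.00837
δQ/Q = √(0.0794) = 0.282
Q = 1.55e+11, so δQ = 0.282 × 1.55e+11 = 4.36e+10.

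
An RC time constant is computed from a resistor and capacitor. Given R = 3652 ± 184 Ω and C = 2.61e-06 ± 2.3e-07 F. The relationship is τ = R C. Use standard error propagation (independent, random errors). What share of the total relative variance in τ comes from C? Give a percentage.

(δτ/τ)² = (1·δR/R)² + (1·δC/C)²
  R term: (1×0.0504)² = 0.00254
  C term: (1×0.0881)² = 0.00777
Total = 0.0103. Share from C = 0.00777/0.0103 = 0.754.

75.4%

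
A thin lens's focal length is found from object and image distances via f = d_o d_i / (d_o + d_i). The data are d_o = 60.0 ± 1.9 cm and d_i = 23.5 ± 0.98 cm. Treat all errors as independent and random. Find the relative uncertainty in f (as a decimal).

∂f/∂d_o = (d_i/(d_o+d_i))² = 0.0792;  ∂f/∂d_i = (d_o/(d_o+d_i))² = 0.516
δf = √((∂f/∂d_o · δd_o)² + (∂f/∂d_i · δd_i)²) = √(0.0226 + 0.256) = 0.528 cm
f = 16.9 cm, so δf/f = 0.528/16.9 = 0.0313.

0.0313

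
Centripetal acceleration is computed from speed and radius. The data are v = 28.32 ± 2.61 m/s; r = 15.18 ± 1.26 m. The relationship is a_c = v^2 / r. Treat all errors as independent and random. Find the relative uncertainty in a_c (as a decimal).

a_c is a product of powers, so relative uncertainties combine in quadrature:
  (2·δv/v)² = (2×0.0922)² = 0.0340;  (-1·δr/r)² = (-1×0.0830)² = 0.00689
δa_c/a_c = √(0.0409) = 0.202

0.202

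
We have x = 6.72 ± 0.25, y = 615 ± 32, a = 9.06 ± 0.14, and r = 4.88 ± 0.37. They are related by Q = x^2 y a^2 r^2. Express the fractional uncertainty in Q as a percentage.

For a monomial Q ∝ x^2, y, a^2, r^2, fractional errors add in quadrature:
  (2·δx/x)² = (2×0.0372)² = 0.00554;  (1·δy/y)² = (1×0.0520)² = 0.00271;  (2·δa/a)² = (2×0.0155)² = 0.000955;  (2·δr/r)² = (2×0.0758)² = 0.0230
δQ/Q = √(0.0322) = 0.179

17.9%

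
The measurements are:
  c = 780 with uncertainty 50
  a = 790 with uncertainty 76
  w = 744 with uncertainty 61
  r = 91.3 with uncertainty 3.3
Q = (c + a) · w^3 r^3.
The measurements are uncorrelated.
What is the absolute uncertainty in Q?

1.35e+17

Let u = c + a = 1570. δu = √(δc² + δa²) = √(2500 + 5780) = 91.0, so δu/u = 0.0579.
Q is then a monomial in u, w, r:
δQ/Q = √((δu/u)² + (3·δw/w)² + (3·δr/r)²) = √(0.00336 + 0.0605 + 0.0118) = 0.275
Q = 4.92e+17, so δQ = 0.275 × 4.92e+17 = 1.35e+17.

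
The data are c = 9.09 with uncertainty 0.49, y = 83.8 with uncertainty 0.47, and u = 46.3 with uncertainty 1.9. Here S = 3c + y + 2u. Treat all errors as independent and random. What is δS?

4.10

Each term contributes (cᵢ δxᵢ)² to (δS)²:
  (3·δc)² = 2.16;  (δy)² = 0.221;  (2·δu)² = 14.4
δS = √(16.8) = 4.10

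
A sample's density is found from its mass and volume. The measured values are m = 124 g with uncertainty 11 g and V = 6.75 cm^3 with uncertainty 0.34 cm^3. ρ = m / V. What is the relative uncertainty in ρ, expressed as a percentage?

10.2%

Since ρ is a product/quotient, work with relative uncertainties:
  (1·δm/m)² = (1×0.0887)² = 0.00787;  (-1·δV/V)² = (-1×0.0504)² = 0.00254
δρ/ρ = √(0.0104) = 0.102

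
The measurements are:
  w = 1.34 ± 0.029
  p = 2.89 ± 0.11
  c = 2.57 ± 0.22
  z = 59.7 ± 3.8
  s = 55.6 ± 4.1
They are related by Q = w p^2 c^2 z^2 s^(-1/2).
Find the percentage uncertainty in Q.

Relative error in a monomial: (δQ/Q)² = Σ (nᵢ · δxᵢ/xᵢ)².
  (1·δw/w)² = (1×0.0216)² = 0.000468;  (2·δp/p)² = (2×0.0381)² = 0.00579;  (2·δc/c)² = (2×0.0856)² = 0.0293;  (2·δz/z)² = (2×0.0637)² = 0.0162;  (−½·δs/s)² = (-0.5×0.0737)² = 0.00136
δQ/Q = √(0.0531) = 0.231

23.1%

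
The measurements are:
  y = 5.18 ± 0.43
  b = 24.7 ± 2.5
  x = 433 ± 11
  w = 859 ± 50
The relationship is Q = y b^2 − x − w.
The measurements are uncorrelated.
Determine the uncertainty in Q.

693

Let p = y·b^2 = 3160. δp/p = √((1·δy/y)² + (2·δb/b)²) = √(0.00689 + 0.0410) = 0.219, so δp = 691.
Q = p − x − w: δQ = √(δp² + δx² + δw²) = √(4.78e+05 + 121 + 2500) = 693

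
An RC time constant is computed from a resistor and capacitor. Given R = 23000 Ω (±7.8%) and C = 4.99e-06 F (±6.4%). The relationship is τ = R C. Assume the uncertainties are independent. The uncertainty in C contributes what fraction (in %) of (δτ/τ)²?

(δτ/τ)² = (1·δR/R)² + (1·δC/C)²
  R term: (1×0.0780)² = 0.00608
  C term: (1×0.0640)² = 0.00410
Total = 0.0102. Share from C = 0.00410/0.0102 = 0.402.

40.2%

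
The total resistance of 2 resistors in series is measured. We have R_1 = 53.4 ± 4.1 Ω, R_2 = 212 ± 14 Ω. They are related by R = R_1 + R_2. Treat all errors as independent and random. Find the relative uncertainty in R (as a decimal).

Each term contributes (cᵢ δxᵢ)² to (δR)²:
  (δR_1)² = 16.8;  (δR_2)² = 196
δR = √(213) = 14.6 Ω
R = 265 Ω, so δR/R = 14.6/265 = 0.0550.

0.0550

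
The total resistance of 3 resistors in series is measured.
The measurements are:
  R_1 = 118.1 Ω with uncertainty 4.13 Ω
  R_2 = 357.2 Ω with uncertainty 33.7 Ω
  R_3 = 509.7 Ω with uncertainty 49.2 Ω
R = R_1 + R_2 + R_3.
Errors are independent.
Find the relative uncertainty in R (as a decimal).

Sums and differences: (δR)² = Σ (cᵢ δxᵢ)².
  (δR_1)² = 17.1;  (δR_2)² = 1140;  (δR_3)² = 2420
δR = √(3570) = 59.8 Ω
R = 985.0 Ω, so δR/R = 59.8/985.0 = 0.0607.

0.0607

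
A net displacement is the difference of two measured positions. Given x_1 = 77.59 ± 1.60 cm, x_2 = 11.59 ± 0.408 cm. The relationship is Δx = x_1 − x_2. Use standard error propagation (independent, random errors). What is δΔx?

1.65 cm

Δx is a linear combination, so absolute uncertainties add in quadrature:
  (δx_1)² = 2.56;  (δx_2)² = 0.166
δΔx = √(2.73) = 1.65 cm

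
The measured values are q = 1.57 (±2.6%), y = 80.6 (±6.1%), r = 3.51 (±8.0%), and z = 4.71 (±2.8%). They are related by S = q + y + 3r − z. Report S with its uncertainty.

88.0 ± 4.99

Sums and differences: (δS)² = Σ (cᵢ δxᵢ)².
  (δq)² = 0.00167;  (δy)² = 24.2;  (3·δr)² = 0.710;  (δz)² = 0.0174
δS = √(24.9) = 4.99
S = 88.0.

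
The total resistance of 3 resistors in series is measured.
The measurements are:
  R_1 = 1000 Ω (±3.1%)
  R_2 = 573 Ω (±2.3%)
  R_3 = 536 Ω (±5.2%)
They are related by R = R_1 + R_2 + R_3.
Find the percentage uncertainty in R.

2.07%

R is a linear combination, so absolute uncertainties add in quadrature:
  (δR_1)² = 961;  (δR_2)² = 174;  (δR_3)² = 777
δR = √(1910) = 43.7 Ω
R = 2110 Ω, so δR/R = 43.7/2110 = 0.0207.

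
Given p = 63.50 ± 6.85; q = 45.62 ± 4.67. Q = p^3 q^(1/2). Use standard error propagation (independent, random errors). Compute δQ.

Each factor contributes (exponent × relative error)² to (δQ/Q)²:
  (3·δp/p)² = (3×0.108)² = 0.105;  (½·δq/q)² = (0.5×0.102)² = 0.00262
δQ/Q = √(0.107) = 0.328
Q = 1.729e+06, so δQ = 0.328 × 1.729e+06 = 5.67e+05.

5.67e+05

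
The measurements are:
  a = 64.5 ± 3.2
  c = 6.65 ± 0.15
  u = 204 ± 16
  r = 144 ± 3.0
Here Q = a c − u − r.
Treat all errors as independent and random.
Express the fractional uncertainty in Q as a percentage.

35.2%

Let p = a·c = 429. δp/p = √((1·δa/a)² + (1·δc/c)²) = √(0.00246 + 0.000509) = 0.0545, so δp = 23.4.
Q = p − u − r: δQ = √(δp² + δu² + δr²) = √(546 + 256 + 9.00) = 28.5
Q = 80.9, so δQ/Q = 28.5/80.9 = 0.352.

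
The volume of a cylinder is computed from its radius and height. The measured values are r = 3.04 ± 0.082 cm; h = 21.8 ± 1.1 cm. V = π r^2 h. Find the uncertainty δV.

46.8 cm^3

For a monomial V ∝ r^2, h, fractional errors add in quadrature:
  (2·δr/r)² = (2×0.0270)² = 0.00291;  (1·δh/h)² = (1×0.0505)² = 0.00255
δV/V = √(0.00546) = 0.0739
V = 633 cm^3, so δV = 0.0739 × 633 = 46.8 cm^3.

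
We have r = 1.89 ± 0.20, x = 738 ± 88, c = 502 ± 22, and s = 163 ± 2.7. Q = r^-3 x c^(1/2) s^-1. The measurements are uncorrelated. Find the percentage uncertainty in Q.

Q is a product of powers, so relative uncertainties combine in quadrature:
  (-3·δr/r)² = (-3×0.106)² = 0.101;  (1·δx/x)² = (1×0.119)² = 0.0142;  (½·δc/c)² = (0.5×0.0438)² = 0.000480;  (-1·δs/s)² = (-1×0.0166)² = 0.000274
δQ/Q = √(0.116) = 0.340

34.0%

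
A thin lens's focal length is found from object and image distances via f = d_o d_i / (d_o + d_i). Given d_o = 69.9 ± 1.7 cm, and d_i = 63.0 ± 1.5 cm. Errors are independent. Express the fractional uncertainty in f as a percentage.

1.70%

∂f/∂d_o = (d_i/(d_o+d_i))² = 0.225;  ∂f/∂d_i = (d_o/(d_o+d_i))² = 0.277
δf = √((∂f/∂d_o · δd_o)² + (∂f/∂d_i · δd_i)²) = √(0.146 + 0.172) = 0.564 cm
f = 33.1 cm, so δf/f = 0.564/33.1 = 0.0170.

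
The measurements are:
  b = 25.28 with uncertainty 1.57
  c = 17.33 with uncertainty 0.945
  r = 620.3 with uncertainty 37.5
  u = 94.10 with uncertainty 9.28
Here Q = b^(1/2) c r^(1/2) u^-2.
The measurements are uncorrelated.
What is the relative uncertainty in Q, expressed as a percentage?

Each factor contributes (exponent × relative error)² to (δQ/Q)²:
  (½·δb/b)² = (0.5×0.0621)² = 0.000964;  (1·δc/c)² = (1×0.0545)² = 0.00297;  (½·δr/r)² = (0.5×0.0605)² = 0.000914;  (-2·δu/u)² = (-2×0.0986)² = 0.0389
δQ/Q = √(0.0438) = 0.209

20.9%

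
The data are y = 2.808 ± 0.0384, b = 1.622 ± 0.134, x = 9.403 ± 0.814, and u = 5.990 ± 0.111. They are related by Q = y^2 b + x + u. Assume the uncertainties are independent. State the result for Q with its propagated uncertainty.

28.18 ± 1.38

Let p = y^2·b = 12.79. δp/p = √((2·δy/y)² + (1·δb/b)²) = √(0.000748 + 0.00683) = 0.0870, so δp = 1.11.
Q = p + x + u: δQ = √(δp² + δx² + δu²) = √(1.24 + 0.663 + 0.0123) = 1.38
Q = 28.18.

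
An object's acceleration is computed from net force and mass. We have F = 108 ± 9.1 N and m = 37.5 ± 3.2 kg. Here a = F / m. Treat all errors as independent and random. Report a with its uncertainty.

2.88 ± 0.345 m/s^2

For a monomial a ∝ F, m^-1, fractional errors add in quadrature:
  (1·δF/F)² = (1×0.0843)² = 0.00710;  (-1·δm/m)² = (-1×0.0853)² = 0.00728
δa/a = √(0.0144) = 0.120
a = 2.88 m/s^2, so δa = 0.120 × 2.88 = 0.345 m/s^2.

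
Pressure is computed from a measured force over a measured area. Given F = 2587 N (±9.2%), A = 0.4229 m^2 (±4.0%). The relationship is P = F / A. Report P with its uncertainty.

6117 ± 614 Pa

For a monomial P ∝ F, A^-1, fractional errors add in quadrature:
  (1·δF/F)² = (1×0.0920)² = 0.00846;  (-1·δA/A)² = (-1×0.0400)² = 0.00160
δP/P = √(0.0101) = 0.100
P = 6117 Pa, so δP = 0.100 × 6117 = 614 Pa.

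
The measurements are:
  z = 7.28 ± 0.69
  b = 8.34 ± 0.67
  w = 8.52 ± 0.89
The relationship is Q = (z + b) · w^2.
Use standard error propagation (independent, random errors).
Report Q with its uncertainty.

Let u = z + b = 15.6. δu = √(δz² + δb²) = √(0.476 + 0.449) = 0.962, so δu/u = 0.0616.
Q is then a monomial in u, w:
δQ/Q = √((δu/u)² + (2·δw/w)²) = √(0.00379 + 0.0436) = 0.218
Q = 1130, so δQ = 0.218 × 1130 = 247.

1130 ± 247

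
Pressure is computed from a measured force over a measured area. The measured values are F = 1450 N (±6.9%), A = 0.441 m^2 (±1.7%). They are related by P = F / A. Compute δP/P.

P is a product of powers, so relative uncertainties combine in quadrature:
  (1·δF/F)² = (1×0.0690)² = 0.00476;  (-1·δA/A)² = (-1×0.0170)² = 0.000289
δP/P = √(0.00505) = 0.0711

0.0711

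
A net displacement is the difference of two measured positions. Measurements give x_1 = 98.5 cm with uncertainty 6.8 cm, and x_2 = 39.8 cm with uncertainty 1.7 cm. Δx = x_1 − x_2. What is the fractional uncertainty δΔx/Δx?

0.119

Δx is a linear combination, so absolute uncertainties add in quadrature:
  (δx_1)² = 46.2;  (δx_2)² = 2.89
δΔx = √(49.1) = 7.01 cm
Δx = 58.7 cm, so δΔx/Δx = 7.01/58.7 = 0.119.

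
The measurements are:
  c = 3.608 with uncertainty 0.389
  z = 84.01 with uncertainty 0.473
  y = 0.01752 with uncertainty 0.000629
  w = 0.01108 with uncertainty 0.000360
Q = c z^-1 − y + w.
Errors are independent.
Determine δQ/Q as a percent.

Let p = c·z^-1 = 0.04295. δp/p = √((1·δc/c)² + (-1·δz/z)²) = √(0.0116 + 3.17e-05) = 0.108, so δp = 0.00464.
Q = p − y + w: δQ = √(δp² + δy² + δw²) = √(2.15e-05 + 3.96e-07 + 1.3e-07) = 0.00469
Q = 0.03651, so δQ/Q = 0.00469/0.03651 = 0.129.

12.9%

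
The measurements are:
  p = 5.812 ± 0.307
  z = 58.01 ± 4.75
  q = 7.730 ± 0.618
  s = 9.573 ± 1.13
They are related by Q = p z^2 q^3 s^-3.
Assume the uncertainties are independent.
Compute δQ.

For a monomial Q ∝ p, z^2, q^3, s^-3, fractional errors add in quadrature:
  (1·δp/p)² = (1×0.0528)² = 0.00279;  (2·δz/z)² = (2×0.0819)² = 0.0268;  (3·δq/q)² = (3×0.0799)² = 0.0575;  (-3·δs/s)² = (-3×0.118)² = 0.125
δQ/Q = √(0.213) = 0.461
Q = 10300, so δQ = 0.461 × 10300 = 4750.

4750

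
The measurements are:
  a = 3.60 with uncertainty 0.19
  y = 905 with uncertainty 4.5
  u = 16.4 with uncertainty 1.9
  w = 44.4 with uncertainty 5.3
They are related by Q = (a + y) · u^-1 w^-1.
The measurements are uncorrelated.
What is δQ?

Let h = a + y = 909. δh = √(δa² + δy²) = √(0.0361 + 20.2) = 4.50, so δh/h = 0.00496.
Q is then a monomial in h, u, w:
δQ/Q = √((δh/h)² + (-1·δu/u)² + (-1·δw/w)²) = √(2.46e-05 + 0.0134 + 0.0142) = 0.166
Q = 1.25, so δQ = 0.166 × 1.25 = 0.208.

0.208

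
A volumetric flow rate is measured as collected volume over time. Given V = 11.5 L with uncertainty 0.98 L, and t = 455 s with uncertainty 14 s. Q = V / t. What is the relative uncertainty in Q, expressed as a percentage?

For a monomial Q ∝ V, t^-1, fractional errors add in quadrature:
  (1·δV/V)² = (1×0.0852)² = 0.00726;  (-1·δt/t)² = (-1×0.0308)² = 0.000947
δQ/Q = √(0.00821) = 0.0906

9.06%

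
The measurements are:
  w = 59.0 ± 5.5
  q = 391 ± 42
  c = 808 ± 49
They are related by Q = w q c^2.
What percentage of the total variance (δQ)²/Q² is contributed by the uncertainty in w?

24.9%

(δQ/Q)² = (1·δw/w)² + (1·δq/q)² + (2·δc/c)²
  w term: (1×0.0932)² = 0.00869
  q term: (1×0.107)² = 0.0115
  c term: (2×0.0606)² = 0.0147
Total = 0.0349. Share from w = 0.00869/0.0349 = 0.249.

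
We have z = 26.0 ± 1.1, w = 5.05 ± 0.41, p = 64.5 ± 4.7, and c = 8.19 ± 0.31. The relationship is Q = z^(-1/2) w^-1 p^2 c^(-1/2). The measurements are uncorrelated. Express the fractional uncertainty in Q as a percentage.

16.9%

Products/powers → add relative errors in quadrature, weighted by exponent:
  (−½·δz/z)² = (-0.5×0.0423)² = 0.000447;  (-1·δw/w)² = (-1×0.0812)² = 0.00659;  (2·δp/p)² = (2×0.0729)² = 0.0212;  (−½·δc/c)² = (-0.5×0.0379)² = 0.000358
δQ/Q = √(0.0286) = 0.169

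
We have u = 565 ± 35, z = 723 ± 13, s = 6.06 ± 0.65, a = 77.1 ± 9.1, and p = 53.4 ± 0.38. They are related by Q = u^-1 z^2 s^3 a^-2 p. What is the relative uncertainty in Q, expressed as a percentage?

40.6%

For a monomial Q ∝ u^-1, z^2, s^3, a^-2, p, fractional errors add in quadrature:
  (-1·δu/u)² = (-1×0.0619)² = 0.00384;  (2·δz/z)² = (2×0.0180)² = 0.00129;  (3·δs/s)² = (3×0.107)² = 0.104;  (-2·δa/a)² = (-2×0.118)² = 0.0557;  (1·δp/p)² = (1×0.00712)² = 5.06e-05
δQ/Q = √(0.164) = 0.406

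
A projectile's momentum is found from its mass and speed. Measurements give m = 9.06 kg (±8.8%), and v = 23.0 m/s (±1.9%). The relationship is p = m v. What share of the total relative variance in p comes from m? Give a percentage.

95.5%

(δp/p)² = (1·δm/m)² + (1·δv/v)²
  m term: (1×0.0880)² = 0.00774
  v term: (1×0.0190)² = 0.000361
Total = 0.00811. Share from m = 0.00774/0.00811 = 0.955.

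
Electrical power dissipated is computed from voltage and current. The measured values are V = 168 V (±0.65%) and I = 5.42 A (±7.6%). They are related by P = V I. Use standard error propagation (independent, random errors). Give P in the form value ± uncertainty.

911 ± 69.5 W

Since P is a product/quotient, work with relative uncertainties:
  (1·δV/V)² = (1×0.00650)² = 4.23e-05;  (1·δI/I)² = (1×0.0760)² = 0.00578
δP/P = √(0.00582) = 0.0763
P = 911 W, so δP = 0.0763 × 911 = 69.5 W.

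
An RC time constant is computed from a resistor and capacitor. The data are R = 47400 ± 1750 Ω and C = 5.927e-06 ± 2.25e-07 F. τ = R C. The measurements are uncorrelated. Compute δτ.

0.0149 s

Since τ is a product/quotient, work with relative uncertainties:
  (1·δR/R)² = (1×0.0369)² = 0.00136;  (1·δC/C)² = (1×0.0380)² = 0.00144
δτ/τ = √(0.00280) = 0.0530
τ = 0.2809 s, so δτ = 0.0530 × 0.2809 = 0.0149 s.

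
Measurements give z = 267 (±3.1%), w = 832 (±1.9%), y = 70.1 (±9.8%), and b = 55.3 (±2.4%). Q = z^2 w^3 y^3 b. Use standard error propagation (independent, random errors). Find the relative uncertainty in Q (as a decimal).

Relative error in a monomial: (δQ/Q)² = Σ (nᵢ · δxᵢ/xᵢ)².
  (2·δz/z)² = (2×0.0310)² = 0.00384;  (3·δw/w)² = (3×0.0190)² = 0.00325;  (3·δy/y)² = (3×0.0980)² = 0.0864;  (1·δb/b)² = (1×0.0240)² = 0.000576
δQ/Q = √(0.0941) = 0.307

0.307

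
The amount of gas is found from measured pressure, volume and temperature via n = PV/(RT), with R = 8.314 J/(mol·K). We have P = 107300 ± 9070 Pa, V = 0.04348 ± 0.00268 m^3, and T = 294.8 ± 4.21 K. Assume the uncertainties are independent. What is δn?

0.201 mol

n is a product of powers, so relative uncertainties combine in quadrature:
  (1·δP/P)² = (1×0.0845)² = 0.00715;  (1·δV/V)² = (1×0.0616)² = 0.00380;  (-1·δT/T)² = (-1×0.0143)² = 0.000204
δn/n = √(0.0111) = 0.106
n = 1.903 mol, so δn = 0.106 × 1.903 = 0.201 mol.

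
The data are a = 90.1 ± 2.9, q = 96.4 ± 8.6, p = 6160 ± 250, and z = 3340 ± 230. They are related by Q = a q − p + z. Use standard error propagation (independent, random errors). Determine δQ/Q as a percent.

Let w = a·q = 8690. δw/w = √((1·δa/a)² + (1·δq/q)²) = √(0.00104 + 0.00796) = 0.0948, so δw = 824.
Q = w − p + z: δQ = √(δw² + δp² + δz²) = √(6.79e+05 + 62500 + 52900) = 891
Q = 5870, so δQ/Q = 891/5870 = 0.152.

15.2%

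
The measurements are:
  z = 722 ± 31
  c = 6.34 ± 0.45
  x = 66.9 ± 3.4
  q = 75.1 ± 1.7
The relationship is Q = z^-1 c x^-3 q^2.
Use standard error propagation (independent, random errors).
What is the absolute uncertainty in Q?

Products/powers → add relative errors in quadrature, weighted by exponent:
  (-1·δz/z)² = (-1×0.0429)² = 0.00184;  (1·δc/c)² = (1×0.0710)² = 0.00504;  (-3·δx/x)² = (-3×0.0508)² = 0.0232;  (2·δq/q)² = (2×0.0226)² = 0.00205
δQ/Q = √(0.0322) = 0.179
Q = 0.000165, so δQ = 0.179 × 0.000165 = 2.97e-05.

2.97e-05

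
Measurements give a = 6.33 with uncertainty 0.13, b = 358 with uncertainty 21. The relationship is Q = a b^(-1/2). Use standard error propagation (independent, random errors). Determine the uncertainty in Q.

Q is a product of powers, so relative uncertainties combine in quadrature:
  (1·δa/a)² = (1×0.0205)² = 0.000422;  (−½·δb/b)² = (-0.5×0.0587)² = 0.000860
δQ/Q = √(0.00128) = 0.0358
Q = 0.335, so δQ = 0.0358 × 0.335 = 0.0120.

0.0120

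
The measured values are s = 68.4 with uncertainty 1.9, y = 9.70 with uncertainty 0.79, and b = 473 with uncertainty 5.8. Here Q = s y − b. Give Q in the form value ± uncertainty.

Let p = s·y = 663. δp/p = √((1·δs/s)² + (1·δy/y)²) = √(0.000772 + 0.00663) = 0.0861, so δp = 57.1.
Q = p − b: δQ = √(δp² + δb²) = √(3260 + 33.6) = 57.4
Q = 190.

190 ± 57.4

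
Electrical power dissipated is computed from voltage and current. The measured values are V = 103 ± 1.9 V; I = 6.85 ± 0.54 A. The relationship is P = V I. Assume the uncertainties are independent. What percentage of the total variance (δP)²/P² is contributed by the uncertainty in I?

(δP/P)² = (1·δV/V)² + (1·δI/I)²
  V term: (1×0.0184)² = 0.000340
  I term: (1×0.0788)² = 0.00621
Total = 0.00655. Share from I = 0.00621/0.00655 = 0.948.

94.8%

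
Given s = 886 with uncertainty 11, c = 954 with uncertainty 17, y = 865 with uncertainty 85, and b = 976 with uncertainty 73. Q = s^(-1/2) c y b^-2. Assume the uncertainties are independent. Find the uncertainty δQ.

0.00524

Relative error in a monomial: (δQ/Q)² = Σ (nᵢ · δxᵢ/xᵢ)².
  (−½·δs/s)² = (-0.5×0.0124)² = 3.85e-05;  (1·δc/c)² = (1×0.0178)² = 0.000318;  (1·δy/y)² = (1×0.0983)² = 0.00966;  (-2·δb/b)² = (-2×0.0748)² = 0.0224
δQ/Q = √(0.0324) = 0.180
Q = 0.0291, so δQ = 0.180 × 0.0291 = 0.00524.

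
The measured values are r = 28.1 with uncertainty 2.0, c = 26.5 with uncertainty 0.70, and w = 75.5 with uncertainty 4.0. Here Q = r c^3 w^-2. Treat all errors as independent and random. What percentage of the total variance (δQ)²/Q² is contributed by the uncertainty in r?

22.4%

(δQ/Q)² = (1·δr/r)² + (3·δc/c)² + (-2·δw/w)²
  r term: (1×0.0712)² = 0.00507
  c term: (3×0.0264)² = 0.00628
  w term: (-2×0.0530)² = 0.0112
Total = 0.0226. Share from r = 0.00507/0.0226 = 0.224.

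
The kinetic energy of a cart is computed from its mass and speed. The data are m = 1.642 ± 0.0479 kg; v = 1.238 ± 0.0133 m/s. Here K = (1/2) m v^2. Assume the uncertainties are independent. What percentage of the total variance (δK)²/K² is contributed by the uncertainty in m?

(δK/K)² = (1·δm/m)² + (2·δv/v)²
  m term: (1×0.0292)² = 0.000851
  v term: (2×0.0107)² = 0.000462
Total = 0.00131. Share from m = 0.000851/0.00131 = 0.648.

64.8%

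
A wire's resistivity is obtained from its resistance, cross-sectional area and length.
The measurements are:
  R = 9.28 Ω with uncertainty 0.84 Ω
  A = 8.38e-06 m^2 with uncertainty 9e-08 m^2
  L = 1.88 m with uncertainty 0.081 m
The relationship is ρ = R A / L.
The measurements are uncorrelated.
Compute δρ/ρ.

0.101

Products/powers → add relative errors in quadrature, weighted by exponent:
  (1·δR/R)² = (1×0.0905)² = 0.00819;  (1·δA/A)² = (1×0.0107)² = 0.000115;  (-1·δL/L)² = (-1×0.0431)² = 0.00186
δρ/ρ = √(0.0102) = 0.101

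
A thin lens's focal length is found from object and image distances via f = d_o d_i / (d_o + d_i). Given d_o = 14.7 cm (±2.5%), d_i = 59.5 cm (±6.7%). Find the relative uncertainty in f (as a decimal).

∂f/∂d_o = (d_i/(d_o+d_i))² = 0.643;  ∂f/∂d_i = (d_o/(d_o+d_i))² = 0.0392
δf = √((∂f/∂d_o · δd_o)² + (∂f/∂d_i · δd_i)²) = √(0.0558 + 0.0245) = 0.283 cm
f = 11.8 cm, so δf/f = 0.283/11.8 = 0.0240.

0.0240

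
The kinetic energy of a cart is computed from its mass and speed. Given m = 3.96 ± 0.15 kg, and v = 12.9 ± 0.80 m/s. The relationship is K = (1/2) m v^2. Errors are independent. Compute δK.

Products/powers → add relative errors in quadrature, weighted by exponent:
  (1·δm/m)² = (1×0.0379)² = 0.00143;  (2·δv/v)² = (2×0.0620)² = 0.0154
δK/K = √(0.0168) = 0.130
K = 329 J, so δK = 0.130 × 329 = 42.7 J.

42.7 J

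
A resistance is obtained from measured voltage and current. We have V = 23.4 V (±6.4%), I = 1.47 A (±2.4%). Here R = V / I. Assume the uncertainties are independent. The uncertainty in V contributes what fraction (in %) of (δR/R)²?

(δR/R)² = (1·δV/V)² + (-1·δI/I)²
  V term: (1×0.0640)² = 0.00410
  I term: (-1×0.0240)² = 0.000576
Total = 0.00467. Share from V = 0.00410/0.00467 = 0.877.

87.7%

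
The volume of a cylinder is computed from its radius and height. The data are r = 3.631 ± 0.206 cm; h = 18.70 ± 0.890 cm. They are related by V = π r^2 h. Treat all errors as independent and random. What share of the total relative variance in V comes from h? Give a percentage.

15.0%

(δV/V)² = (2·δr/r)² + (1·δh/h)²
  r term: (2×0.0567)² = 0.0129
  h term: (1×0.0476)² = 0.00227
Total = 0.0151. Share from h = 0.00227/0.0151 = 0.150.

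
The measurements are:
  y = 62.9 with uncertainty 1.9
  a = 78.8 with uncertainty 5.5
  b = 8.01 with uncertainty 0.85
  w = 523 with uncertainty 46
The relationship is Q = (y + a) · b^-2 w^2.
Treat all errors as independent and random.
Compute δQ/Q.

Let u = y + a = 142. δu = √(δy² + δa²) = √(3.61 + 30.2) = 5.82, so δu/u = 0.0411.
Q is then a monomial in u, b, w:
δQ/Q = √((δu/u)² + (-2·δb/b)² + (2·δw/w)²) = √(0.00169 + 0.0450 + 0.0309) = 0.279

0.279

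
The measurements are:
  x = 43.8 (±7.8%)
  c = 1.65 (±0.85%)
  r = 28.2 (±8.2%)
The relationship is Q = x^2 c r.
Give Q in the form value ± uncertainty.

89300 ± 15800

Relative error in a monomial: (δQ/Q)² = Σ (nᵢ · δxᵢ/xᵢ)².
  (2·δx/x)² = (2×0.0780)² = 0.0243;  (1·δc/c)² = (1×0.00850)² = 7.23e-05;  (1·δr/r)² = (1×0.0820)² = 0.00672
δQ/Q = √(0.0311) = 0.176
Q = 89300, so δQ = 0.176 × 89300 = 15800.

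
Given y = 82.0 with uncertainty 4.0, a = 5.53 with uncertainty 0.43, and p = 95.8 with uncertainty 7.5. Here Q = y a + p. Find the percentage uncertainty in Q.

7.70%

Let w = y·a = 453. δw/w = √((1·δy/y)² + (1·δa/a)²) = √(0.00238 + 0.00605) = 0.0918, so δw = 41.6.
Q = w + p: δQ = √(δw² + δp²) = √(1730 + 56.2) = 42.3
Q = 549, so δQ/Q = 42.3/549 = 0.0770.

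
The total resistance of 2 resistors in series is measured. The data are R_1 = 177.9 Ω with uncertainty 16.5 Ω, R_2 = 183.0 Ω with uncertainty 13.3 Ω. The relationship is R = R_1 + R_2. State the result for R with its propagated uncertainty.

360.9 ± 21.2 Ω

Absolute uncertainties add in quadrature for a linear combination:
  (δR_1)² = 272;  (δR_2)² = 177
δR = √(449) = 21.2 Ω
R = 360.9 Ω.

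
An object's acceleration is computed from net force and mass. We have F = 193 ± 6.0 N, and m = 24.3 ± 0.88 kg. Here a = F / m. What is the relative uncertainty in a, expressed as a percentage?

Relative error in a monomial: (δa/a)² = Σ (nᵢ · δxᵢ/xᵢ)².
  (1·δF/F)² = (1×0.0311)² = 0.000966;  (-1·δm/m)² = (-1×0.0362)² = 0.00131
δa/a = √(0.00228) = 0.0477

4.77%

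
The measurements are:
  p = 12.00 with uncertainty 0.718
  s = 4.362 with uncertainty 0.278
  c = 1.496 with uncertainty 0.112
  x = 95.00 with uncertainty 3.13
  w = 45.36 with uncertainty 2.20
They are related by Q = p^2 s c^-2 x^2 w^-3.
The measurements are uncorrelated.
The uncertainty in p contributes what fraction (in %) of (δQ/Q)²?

21.6%

(δQ/Q)² = (2·δp/p)² + (1·δs/s)² + (-2·δc/c)² + (2·δx/x)² + (-3·δw/w)²
  p term: (2×0.0598)² = 0.0143
  s term: (1×0.0637)² = 0.00406
  c term: (-2×0.0749)² = 0.0224
  x term: (2×0.0329)² = 0.00434
  w term: (-3×0.0485)² = 0.0212
Total = 0.0663. Share from p = 0.0143/0.0663 = 0.216.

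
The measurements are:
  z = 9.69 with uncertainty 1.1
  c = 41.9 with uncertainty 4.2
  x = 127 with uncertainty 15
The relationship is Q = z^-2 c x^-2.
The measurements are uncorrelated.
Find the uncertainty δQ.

Relative error in a monomial: (δQ/Q)² = Σ (nᵢ · δxᵢ/xᵢ)².
  (-2·δz/z)² = (-2×0.114)² = 0.0515;  (1·δc/c)² = (1×0.100)² = 0.0100;  (-2·δx/x)² = (-2×0.118)² = 0.0558
δQ/Q = √(0.117) = 0.343
Q = 2.77e-05, so δQ = 0.343 × 2.77e-05 = 9.48e-06.

9.48e-06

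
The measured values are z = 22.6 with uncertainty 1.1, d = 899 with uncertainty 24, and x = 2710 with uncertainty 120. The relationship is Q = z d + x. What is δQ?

1130

Let p = z·d = 20300. δp/p = √((1·δz/z)² + (1·δd/d)²) = √(0.00237 + 0.000713) = 0.0555, so δp = 1130.
Q = p + x: δQ = √(δp² + δx²) = √(1.27e+06 + 14400) = 1130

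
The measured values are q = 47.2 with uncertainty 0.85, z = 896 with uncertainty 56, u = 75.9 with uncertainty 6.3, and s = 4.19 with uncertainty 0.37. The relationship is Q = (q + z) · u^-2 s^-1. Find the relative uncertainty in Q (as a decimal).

Let w = q + z = 943. δw = √(δq² + δz²) = √(0.722 + 3140) = 56.0, so δw/w = 0.0594.
Q is then a monomial in w, u, s:
δQ/Q = √((δw/w)² + (-2·δu/u)² + (-1·δs/s)²) = √(0.00353 + 0.0276 + 0.00780) = 0.197

0.197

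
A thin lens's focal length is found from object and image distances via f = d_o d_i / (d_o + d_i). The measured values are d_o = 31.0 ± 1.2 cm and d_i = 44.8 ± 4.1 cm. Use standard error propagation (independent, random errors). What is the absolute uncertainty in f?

∂f/∂d_o = (d_i/(d_o+d_i))² = 0.349;  ∂f/∂d_i = (d_o/(d_o+d_i))² = 0.167
δf = √((∂f/∂d_o · δd_o)² + (∂f/∂d_i · δd_i)²) = √(0.176 + 0.470) = 0.804 cm

0.804 cm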